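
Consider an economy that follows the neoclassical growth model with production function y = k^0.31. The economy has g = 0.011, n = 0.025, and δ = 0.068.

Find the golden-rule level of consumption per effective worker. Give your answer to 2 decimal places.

At the golden rule, f'(k) = n + g + δ, so α·k^(α−1) = n + g + δ and k_gold = (α/(n + g + δ))^(1/(1−α)).
k_gold = (0.31/0.104)^(1/0.69) = 2.9808^1.4493 ≈ 4.8691
c_gold = f(k_gold) − (n + g + δ)·k_gold = 1.6335 − 0.104×4.8691 ≈ 1.1271

c_gold ≈ 1.13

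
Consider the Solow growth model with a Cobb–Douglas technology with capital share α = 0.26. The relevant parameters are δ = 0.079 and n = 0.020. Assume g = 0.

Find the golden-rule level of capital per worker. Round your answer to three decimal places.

The golden rule sets f'(k) = n + δ, i.e. α·k^(α−1) = n + δ.
So k^(1−α) = α / (n + δ) = 0.26 / 0.099 = 2.6263.
k_gold = 2.6263^(1/0.74) ≈ 3.6871

k_gold ≈ 3.687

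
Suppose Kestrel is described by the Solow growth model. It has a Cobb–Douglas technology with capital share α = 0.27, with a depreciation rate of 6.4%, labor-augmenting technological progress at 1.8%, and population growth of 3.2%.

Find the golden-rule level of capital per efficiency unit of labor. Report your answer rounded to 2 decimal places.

The golden rule sets f'(k) = n + g + δ, i.e. α·k^(α−1) = n + g + δ.
So k^(1−α) = α / (n + g + δ) = 0.27 / 0.114 = 2.3684.
k_gold = 2.3684^(1/0.73) ≈ 3.2580

k_gold ≈ 3.26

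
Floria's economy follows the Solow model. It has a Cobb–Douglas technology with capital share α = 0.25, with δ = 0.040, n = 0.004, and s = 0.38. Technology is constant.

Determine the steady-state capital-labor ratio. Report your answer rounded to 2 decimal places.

k* = 17.72

In steady state, investment equals break-even investment: s·k^α = (n + δ)·k.
Rearranging, k^(1−α) = s / (n + δ).
k^0.75 = 0.38 / (0.004 + 0.040) = 0.38 / 0.044 = 8.6364
k* = 8.6364^(1/0.75) ≈ 17.7192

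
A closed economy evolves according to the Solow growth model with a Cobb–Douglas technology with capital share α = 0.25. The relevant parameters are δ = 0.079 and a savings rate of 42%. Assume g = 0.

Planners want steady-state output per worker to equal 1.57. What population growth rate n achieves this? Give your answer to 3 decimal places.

Steady state requires s·f(k) = (n + δ)·k, i.e. s·k^α = (n + δ)·k.
Since y* = [s/(n + δ)]^(α/(1−α)), we have s/(n + δ) = (y*)^((1−α)/α) = 1.57^3 = 3.8699.
Therefore n + δ = s / 3.8699 = 0.42 / 3.8699 = 0.1085, so n = 0.1085 − 0.079 = 0.0295.

n ≈ 0.030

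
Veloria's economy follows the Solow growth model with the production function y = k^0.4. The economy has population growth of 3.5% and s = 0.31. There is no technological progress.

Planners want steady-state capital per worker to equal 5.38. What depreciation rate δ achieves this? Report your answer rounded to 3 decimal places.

δ ≈ 0.078

In steady state, investment equals break-even investment: s·k^α = (n + δ)·k.
So s / (n + δ) = (k*)^(1−α) = 5.38^0.6 = 2.7445.
Therefore n + δ = s / 2.7445 = 0.31 / 2.7445 = 0.1130, so δ = 0.1130 − 0.035 = 0.0780.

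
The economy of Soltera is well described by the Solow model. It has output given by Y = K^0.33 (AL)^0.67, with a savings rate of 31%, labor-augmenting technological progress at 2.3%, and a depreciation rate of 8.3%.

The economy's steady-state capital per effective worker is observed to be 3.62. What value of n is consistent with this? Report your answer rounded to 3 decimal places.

n ≈ 0.025

In steady state, investment equals break-even investment: s·k^α = (n + g + δ)·k.
So s / (n + g + δ) = (k*)^(1−α) = 3.62^0.67 = 2.3677.
Therefore n + g + δ = s / 2.3677 = 0.31 / 2.3677 = 0.1309, so n = 0.1309 − 0.106 = 0.0249.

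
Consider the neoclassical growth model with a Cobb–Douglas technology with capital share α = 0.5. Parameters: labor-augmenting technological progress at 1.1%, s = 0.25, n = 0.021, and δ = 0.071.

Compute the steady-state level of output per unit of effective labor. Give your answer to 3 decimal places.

y* = 2.427

Steady state requires s·f(k) = (n + g + δ)·k, i.e. s·k^α = (n + g + δ)·k.
Dividing both sides by k: k^(1−α) = s / (n + g + δ).
k^0.5 = 0.25 / (0.021 + 0.011 + 0.071) = 0.25 / 0.103 = 2.4272
k* = 2.4272^(1/0.5) ≈ 5.8913
y* = (k*)^α = 5.8913^0.5 ≈ 2.4272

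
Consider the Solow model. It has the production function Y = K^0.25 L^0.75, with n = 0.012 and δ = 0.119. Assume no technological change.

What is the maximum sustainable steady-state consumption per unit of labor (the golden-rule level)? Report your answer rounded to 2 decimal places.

At the golden rule, f'(k) = n + δ, so α·k^(α−1) = n + δ and k_gold = (α/(n + δ))^(1/(1−α)).
k_gold = (0.25/0.131)^(1/0.75) = 1.9084^1.3333 ≈ 2.3671
c_gold = f(k_gold) − (n + δ)·k_gold = 1.2404 − 0.131×2.3671 ≈ 0.9303

c_gold ≈ 0.93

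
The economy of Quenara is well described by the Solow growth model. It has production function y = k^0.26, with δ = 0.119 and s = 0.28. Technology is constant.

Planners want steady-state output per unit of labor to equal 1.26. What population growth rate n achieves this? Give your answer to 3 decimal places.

n ≈ 0.026

At the steady state, Δk = 0, so s·k^α = (n + δ)·k.
Since y* = [s/(n + δ)]^(α/(1−α)), we have s/(n + δ) = (y*)^((1−α)/α) = 1.26^2.8462 = 1.9305.
Therefore n + δ = s / 1.9305 = 0.28 / 1.9305 = 0.1450, so n = 0.1450 − 0.119 = 0.0260.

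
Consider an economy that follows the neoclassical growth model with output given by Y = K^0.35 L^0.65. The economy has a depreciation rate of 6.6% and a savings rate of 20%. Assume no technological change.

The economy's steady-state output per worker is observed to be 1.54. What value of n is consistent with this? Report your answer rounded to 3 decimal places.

At the steady state, Δk = 0, so s·k^α = (n + δ)·k.
Since y* = [s/(n + δ)]^(α/(1−α)), we have s/(n + δ) = (y*)^((1−α)/α) = 1.54^1.8571 = 2.2297.
Therefore n + δ = s / 2.2297 = 0.20 / 2.2297 = 0.0897, so n = 0.0897 − 0.066 = 0.0237.

n ≈ 0.024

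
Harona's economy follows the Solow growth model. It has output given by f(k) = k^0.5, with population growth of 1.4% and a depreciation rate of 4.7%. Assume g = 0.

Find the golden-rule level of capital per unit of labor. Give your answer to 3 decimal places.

k_gold ≈ 67.186

The golden rule sets f'(k) = n + δ, i.e. α·k^(α−1) = n + δ.
So k^(1−α) = α / (n + δ) = 0.5 / 0.061 = 8.1967.
k_gold = 8.1967^(1/0.5) ≈ 67.1859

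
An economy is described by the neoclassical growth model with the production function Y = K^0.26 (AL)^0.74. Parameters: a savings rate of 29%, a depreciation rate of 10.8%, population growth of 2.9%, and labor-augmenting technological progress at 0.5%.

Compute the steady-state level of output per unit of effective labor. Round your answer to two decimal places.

Steady state requires s·f(k) = (n + g + δ)·k, i.e. s·k^α = (n + g + δ)·k.
Dividing both sides by k: k^(1−α) = s / (n + g + δ).
k^0.74 = 0.29 / (0.029 + 0.005 + 0.108) = 0.29 / 0.142 = 2.0423
k* = 2.0423^(1/0.74) ≈ 2.6247
y* = (k*)^α = 2.6247^0.26 ≈ 1.2852

y* ≈ 1.29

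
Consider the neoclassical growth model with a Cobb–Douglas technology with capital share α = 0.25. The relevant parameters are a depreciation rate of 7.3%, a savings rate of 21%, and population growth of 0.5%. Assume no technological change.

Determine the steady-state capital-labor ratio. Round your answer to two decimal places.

At the steady state, Δk = 0, so s·k^α = (n + δ)·k.
Dividing both sides by k: k^(1−α) = s / (n + δ).
k^0.75 = 0.21 / (0.005 + 0.073) = 0.21 / 0.078 = 2.6923
k* = 2.6923^(1/0.75) ≈ 3.7454

k* = 3.75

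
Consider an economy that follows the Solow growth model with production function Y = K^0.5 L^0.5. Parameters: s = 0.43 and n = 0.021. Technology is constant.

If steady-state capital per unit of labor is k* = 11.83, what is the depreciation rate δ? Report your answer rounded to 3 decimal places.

Steady state requires s·f(k) = (n + δ)·k, i.e. s·k^α = (n + δ)·k.
So s / (n + δ) = (k*)^(1−α) = 11.83^0.5 = 3.4395.
Therefore n + δ = s / 3.4395 = 0.43 / 3.4395 = 0.1250, so δ = 0.1250 − 0.021 = 0.1040.

δ ≈ 0.104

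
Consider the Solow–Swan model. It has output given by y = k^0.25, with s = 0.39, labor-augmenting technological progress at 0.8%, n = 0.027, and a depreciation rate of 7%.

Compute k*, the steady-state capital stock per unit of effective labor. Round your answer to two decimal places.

Steady state requires s·f(k) = (n + g + δ)·k, i.e. s·k^α = (n + g + δ)·k.
Rearranging, k^(1−α) = s / (n + g + δ).
k^0.75 = 0.39 / (0.027 + 0.008 + 0.070) = 0.39 / 0.105 = 3.7143
k* = 3.7143^(1/0.75) ≈ 5.7522

k* = 5.75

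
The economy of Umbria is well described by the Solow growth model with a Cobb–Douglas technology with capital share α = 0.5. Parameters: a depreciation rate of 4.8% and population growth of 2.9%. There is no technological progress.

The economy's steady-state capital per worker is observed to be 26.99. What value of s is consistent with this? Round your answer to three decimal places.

Steady state requires s·f(k) = (n + δ)·k, i.e. s·k^α = (n + δ)·k.
So s / (n + δ) = (k*)^(1−α) = 26.99^0.5 = 5.1952.
Therefore s = 5.1952 × (n + δ) = 5.1952 × 0.077 = 0.4000.

s ≈ 0.400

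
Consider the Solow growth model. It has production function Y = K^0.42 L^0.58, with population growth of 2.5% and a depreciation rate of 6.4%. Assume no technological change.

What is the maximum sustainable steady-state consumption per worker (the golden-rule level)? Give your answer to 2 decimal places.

c_gold ≈ 1.78

At the golden rule, f'(k) = n + δ, so α·k^(α−1) = n + δ and k_gold = (α/(n + δ))^(1/(1−α)).
k_gold = (0.42/0.089)^(1/0.58) = 4.7191^1.7241 ≈ 14.5145
c_gold = f(k_gold) − (n + δ)·k_gold = 3.0758 − 0.089×14.5145 ≈ 1.7840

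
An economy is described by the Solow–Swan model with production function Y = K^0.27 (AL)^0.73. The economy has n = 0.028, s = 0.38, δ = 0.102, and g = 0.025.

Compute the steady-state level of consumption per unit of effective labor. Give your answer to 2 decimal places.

c* ≈ 0.86

Steady state requires s·f(k) = (n + g + δ)·k, i.e. s·k^α = (n + g + δ)·k.
Rearranging, k^(1−α) = s / (n + g + δ).
k^0.73 = 0.38 / (0.028 + 0.025 + 0.102) = 0.38 / 0.155 = 2.4516
k* = 2.4516^(1/0.73) ≈ 3.4158
y* = (k*)^α = 3.4158^0.27 ≈ 1.3933
c* = (1 − s)·y* = (1 − 0.38) × 1.3933 ≈ 0.8638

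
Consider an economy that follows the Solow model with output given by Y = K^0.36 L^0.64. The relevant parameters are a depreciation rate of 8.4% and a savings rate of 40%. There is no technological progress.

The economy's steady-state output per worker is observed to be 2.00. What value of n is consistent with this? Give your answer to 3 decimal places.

Steady state requires s·f(k) = (n + δ)·k, i.e. s·k^α = (n + δ)·k.
Since y* = [s/(n + δ)]^(α/(1−α)), we have s/(n + δ) = (y*)^((1−α)/α) = 2.00^1.7778 = 3.4290.
Therefore n + δ = s / 3.4290 = 0.40 / 3.4290 = 0.1167, so n = 0.1167 − 0.084 = 0.0327.

n ≈ 0.033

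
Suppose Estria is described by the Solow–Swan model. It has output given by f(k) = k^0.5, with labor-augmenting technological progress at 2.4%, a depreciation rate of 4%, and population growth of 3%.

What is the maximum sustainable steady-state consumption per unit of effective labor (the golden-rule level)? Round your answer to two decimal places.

c_gold ≈ 2.66

At the golden rule, f'(k) = n + g + δ, so α·k^(α−1) = n + g + δ and k_gold = (α/(n + g + δ))^(1/(1−α)).
k_gold = (0.5/0.094)^(1/0.5) = 5.3191^2 ≈ 28.2928
c_gold = f(k_gold) − (n + g + δ)·k_gold = 5.3191 − 0.094×28.2928 ≈ 2.6596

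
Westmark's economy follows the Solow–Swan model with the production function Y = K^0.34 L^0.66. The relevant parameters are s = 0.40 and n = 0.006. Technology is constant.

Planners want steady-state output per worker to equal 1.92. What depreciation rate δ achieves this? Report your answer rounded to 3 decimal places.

δ ≈ 0.107

In steady state, investment equals break-even investment: s·k^α = (n + δ)·k.
Since y* = [s/(n + δ)]^(α/(1−α)), we have s/(n + δ) = (y*)^((1−α)/α) = 1.92^1.9412 = 3.5477.
Therefore n + δ = s / 3.5477 = 0.40 / 3.5477 = 0.1127, so δ = 0.1127 − 0.006 = 0.1067.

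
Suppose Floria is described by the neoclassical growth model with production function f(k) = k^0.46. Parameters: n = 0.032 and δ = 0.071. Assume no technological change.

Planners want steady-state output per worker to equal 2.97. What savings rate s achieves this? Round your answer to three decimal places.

Steady state requires s·f(k) = (n + δ)·k, i.e. s·k^α = (n + δ)·k.
Since y* = [s/(n + δ)]^(α/(1−α)), we have s/(n + δ) = (y*)^((1−α)/α) = 2.97^1.1739 = 3.5890.
Therefore s = 3.5890 × (n + δ) = 3.5890 × 0.103 = 0.3697.

s ≈ 0.370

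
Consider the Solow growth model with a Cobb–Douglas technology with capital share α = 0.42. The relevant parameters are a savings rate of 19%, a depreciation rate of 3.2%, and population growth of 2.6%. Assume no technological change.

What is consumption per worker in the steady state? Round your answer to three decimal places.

c* = 1.913

In steady state, investment equals break-even investment: s·k^α = (n + δ)·k.
Rearranging, k^(1−α) = s / (n + δ).
k^0.58 = 0.19 / (0.026 + 0.032) = 0.19 / 0.058 = 3.2759
k* = 3.2759^(1/0.58) ≈ 7.7357
y* = (k*)^α = 7.7357^0.42 ≈ 2.3614
c* = (1 − s)·y* = (1 − 0.19) × 2.3614 ≈ 1.9127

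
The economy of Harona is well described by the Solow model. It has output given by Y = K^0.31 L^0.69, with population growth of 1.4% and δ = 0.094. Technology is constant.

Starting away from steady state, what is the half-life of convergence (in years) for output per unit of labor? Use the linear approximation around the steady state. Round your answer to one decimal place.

Near the steady state the convergence rate is λ = (1 − α)(n + δ).
λ = (1 − 0.31) × 0.108 = 0.69 × 0.108 = 0.07452
Half-life = ln 2 / λ = 0.6931 / 0.07452 ≈ 9.30 years

t_½ ≈ 9.3 years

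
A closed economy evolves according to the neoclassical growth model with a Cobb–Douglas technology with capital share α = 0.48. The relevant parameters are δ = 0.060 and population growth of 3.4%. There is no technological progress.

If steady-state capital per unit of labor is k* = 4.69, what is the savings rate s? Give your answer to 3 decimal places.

In steady state, investment equals break-even investment: s·k^α = (n + δ)·k.
So s / (n + δ) = (k*)^(1−α) = 4.69^0.52 = 2.2336.
Therefore s = 2.2336 × (n + δ) = 2.2336 × 0.094 = 0.2100.

s ≈ 0.210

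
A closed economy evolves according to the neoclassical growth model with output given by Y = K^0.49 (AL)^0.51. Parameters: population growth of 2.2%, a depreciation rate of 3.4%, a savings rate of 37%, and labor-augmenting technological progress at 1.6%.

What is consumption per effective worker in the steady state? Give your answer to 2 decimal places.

c* = 3.04

At the steady state, Δk = 0, so s·k^α = (n + g + δ)·k.
Rearranging, k^(1−α) = s / (n + g + δ).
k^0.51 = 0.37 / (0.022 + 0.016 + 0.034) = 0.37 / 0.072 = 5.1389
k* = 5.1389^(1/0.51) ≈ 24.7664
y* = (k*)^α = 24.7664^0.49 ≈ 4.8194
c* = (1 − s)·y* = (1 − 0.37) × 4.8194 ≈ 3.0362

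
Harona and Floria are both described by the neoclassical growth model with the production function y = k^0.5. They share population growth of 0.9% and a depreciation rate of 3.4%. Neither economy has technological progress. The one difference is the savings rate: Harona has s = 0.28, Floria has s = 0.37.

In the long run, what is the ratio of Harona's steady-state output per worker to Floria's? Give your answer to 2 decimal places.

y*_H / y*_F ≈ 0.76

Steady-state y* = [s/(n + δ)]^(α/(1−α)), so the ratio is [ (s_H/(n + δ)_H) / (s_F/(n + δ)_F) ]^1.
s_H/(n + δ)_H = 0.28/0.043 = 6.5116; s_F/(n + δ)_F = 0.37/0.043 = 8.6047.
Ratio = (6.5116/8.6047)^1 = 0.7567^1 ≈ 0.7567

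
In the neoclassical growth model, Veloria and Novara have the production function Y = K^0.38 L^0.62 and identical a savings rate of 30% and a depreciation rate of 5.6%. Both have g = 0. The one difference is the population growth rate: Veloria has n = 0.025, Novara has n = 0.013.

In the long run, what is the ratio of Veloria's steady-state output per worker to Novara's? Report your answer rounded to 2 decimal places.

Steady-state y* = [s/(n + δ)]^(α/(1−α)), so the ratio is [ (s_V/(n + δ)_V) / (s_N/(n + δ)_N) ]^0.6129.
s_V/(n + δ)_V = 0.30/0.081 = 3.7037; s_N/(n + δ)_N = 0.30/0.069 = 4.3478.
Ratio = (3.7037/4.3478)^0.6129 = 0.8519^0.6129 ≈ 0.9064

ratio ≈ 0.91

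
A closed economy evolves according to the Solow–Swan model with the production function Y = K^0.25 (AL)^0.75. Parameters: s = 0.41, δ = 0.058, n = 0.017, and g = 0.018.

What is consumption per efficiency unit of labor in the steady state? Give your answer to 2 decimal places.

In steady state, investment equals break-even investment: s·k^α = (n + g + δ)·k.
Rearranging, k^(1−α) = s / (n + g + δ).
k^0.75 = 0.41 / (0.017 + 0.018 + 0.058) = 0.41 / 0.093 = 4.4086
k* = 4.4086^(1/0.75) ≈ 7.2288
y* = (k*)^α = 7.2288^0.25 ≈ 1.6397
c* = (1 − s)·y* = (1 − 0.41) × 1.6397 ≈ 0.9674

c* ≈ 0.97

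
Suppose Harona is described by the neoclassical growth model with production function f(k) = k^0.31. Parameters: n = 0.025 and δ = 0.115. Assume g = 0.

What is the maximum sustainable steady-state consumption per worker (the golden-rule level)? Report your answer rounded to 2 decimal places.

At the golden rule, f'(k) = n + δ, so α·k^(α−1) = n + δ and k_gold = (α/(n + δ))^(1/(1−α)).
k_gold = (0.31/0.140)^(1/0.69) = 2.2143^1.4493 ≈ 3.1648
c_gold = f(k_gold) − (n + δ)·k_gold = 1.4292 − 0.140×3.1648 ≈ 0.9861

c_gold ≈ 0.99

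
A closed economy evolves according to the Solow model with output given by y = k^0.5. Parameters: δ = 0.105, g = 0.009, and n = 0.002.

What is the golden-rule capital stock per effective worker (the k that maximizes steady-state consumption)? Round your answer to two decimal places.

k_gold ≈ 18.58

The golden rule sets f'(k) = n + g + δ, i.e. α·k^(α−1) = n + g + δ.
So k^(1−α) = α / (n + g + δ) = 0.5 / 0.116 = 4.3103.
k_gold = 4.3103^(1/0.5) ≈ 18.5787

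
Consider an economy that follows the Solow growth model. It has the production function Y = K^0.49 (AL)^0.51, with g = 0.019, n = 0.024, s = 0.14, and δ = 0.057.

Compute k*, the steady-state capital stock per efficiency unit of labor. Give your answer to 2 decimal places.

At the steady state, Δk = 0, so s·k^α = (n + g + δ)·k.
Rearranging, k^(1−α) = s / (n + g + δ).
k^0.51 = 0.14 / (0.024 + 0.019 + 0.057) = 0.14 / 0.100 = 1.4000
k* = 1.4000^(1/0.51) ≈ 1.9343

k* ≈ 1.93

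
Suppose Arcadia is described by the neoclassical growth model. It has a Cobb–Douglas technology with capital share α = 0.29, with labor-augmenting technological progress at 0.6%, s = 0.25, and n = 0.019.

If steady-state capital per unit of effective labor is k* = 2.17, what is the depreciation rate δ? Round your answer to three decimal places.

Steady state requires s·f(k) = (n + g + δ)·k, i.e. s·k^α = (n + g + δ)·k.
So s / (n + g + δ) = (k*)^(1−α) = 2.17^0.71 = 1.7334.
Therefore n + g + δ = s / 1.7334 = 0.25 / 1.7334 = 0.1442, so δ = 0.1442 − 0.025 = 0.1192.

δ ≈ 0.119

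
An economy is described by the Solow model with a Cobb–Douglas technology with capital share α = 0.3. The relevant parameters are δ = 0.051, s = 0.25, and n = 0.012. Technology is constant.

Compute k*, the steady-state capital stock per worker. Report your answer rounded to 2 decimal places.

k* = 7.16

In steady state, investment equals break-even investment: s·k^α = (n + δ)·k.
Dividing both sides by k: k^(1−α) = s / (n + δ).
k^0.7 = 0.25 / (0.012 + 0.051) = 0.25 / 0.063 = 3.9683
k* = 3.9683^(1/0.7) ≈ 7.1639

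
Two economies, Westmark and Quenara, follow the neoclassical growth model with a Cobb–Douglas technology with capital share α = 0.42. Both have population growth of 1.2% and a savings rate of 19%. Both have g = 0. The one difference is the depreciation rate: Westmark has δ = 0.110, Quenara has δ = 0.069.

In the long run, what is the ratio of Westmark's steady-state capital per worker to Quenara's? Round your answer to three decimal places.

Steady-state k* = [s/(n + δ)]^(1/(1−α)), so the ratio is [ (s_W/(n + δ)_W) / (s_Q/(n + δ)_Q) ]^1.7241.
s_W/(n + δ)_W = 0.19/0.122 = 1.5574; s_Q/(n + δ)_Q = 0.19/0.081 = 2.3457.
Ratio = (1.5574/2.3457)^1.7241 = 0.6639^1.7241 ≈ 0.4935

ratio ≈ 0.494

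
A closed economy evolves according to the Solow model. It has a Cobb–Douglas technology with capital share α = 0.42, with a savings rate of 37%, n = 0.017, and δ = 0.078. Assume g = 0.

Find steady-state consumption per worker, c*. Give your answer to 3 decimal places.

c* = 1.686

In steady state, investment equals break-even investment: s·k^α = (n + δ)·k.
Rearranging, k^(1−α) = s / (n + δ).
k^0.58 = 0.37 / (0.017 + 0.078) = 0.37 / 0.095 = 3.8947
k* = 3.8947^(1/0.58) ≈ 10.4246
y* = (k*)^α = 10.4246^0.42 ≈ 2.6766
c* = (1 − s)·y* = (1 − 0.37) × 2.6766 ≈ 1.6863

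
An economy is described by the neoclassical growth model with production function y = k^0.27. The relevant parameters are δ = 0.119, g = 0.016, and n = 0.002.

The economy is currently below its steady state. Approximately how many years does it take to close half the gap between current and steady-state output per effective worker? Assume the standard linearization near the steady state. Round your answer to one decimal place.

t_½ ≈ 6.9 years

Near the steady state the convergence rate is λ = (1 − α)(n + g + δ).
λ = (1 − 0.27) × 0.137 = 0.73 × 0.137 = 0.10001
Half-life = ln 2 / λ = 0.6931 / 0.10001 ≈ 6.93 years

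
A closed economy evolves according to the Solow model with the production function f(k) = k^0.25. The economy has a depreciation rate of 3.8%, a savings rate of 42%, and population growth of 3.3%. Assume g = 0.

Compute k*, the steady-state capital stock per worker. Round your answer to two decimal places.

At the steady state, Δk = 0, so s·k^α = (n + δ)·k.
Rearranging, k^(1−α) = s / (n + δ).
k^0.75 = 0.42 / (0.033 + 0.038) = 0.42 / 0.071 = 5.9155
k* = 5.9155^(1/0.75) ≈ 10.6985

k* ≈ 10.70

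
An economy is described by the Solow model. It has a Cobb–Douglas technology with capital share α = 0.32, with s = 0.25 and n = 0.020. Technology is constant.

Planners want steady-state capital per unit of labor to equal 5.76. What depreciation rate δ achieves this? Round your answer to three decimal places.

In steady state, investment equals break-even investment: s·k^α = (n + δ)·k.
So s / (n + δ) = (k*)^(1−α) = 5.76^0.68 = 3.2892.
Therefore n + δ = s / 3.2892 = 0.25 / 3.2892 = 0.0760, so δ = 0.0760 − 0.020 = 0.0560.

δ ≈ 0.056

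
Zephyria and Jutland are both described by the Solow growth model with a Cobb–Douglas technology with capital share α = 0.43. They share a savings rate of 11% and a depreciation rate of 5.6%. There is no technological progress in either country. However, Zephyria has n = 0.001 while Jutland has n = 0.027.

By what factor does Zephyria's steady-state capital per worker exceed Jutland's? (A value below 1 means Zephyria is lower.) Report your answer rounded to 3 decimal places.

ratio ≈ 1.933

Steady-state k* = [s/(n + δ)]^(1/(1−α)), so the ratio is [ (s_Z/(n + δ)_Z) / (s_J/(n + δ)_J) ]^1.7544.
s_Z/(n + δ)_Z = 0.11/0.057 = 1.9298; s_J/(n + δ)_J = 0.11/0.083 = 1.3253.
Ratio = (1.9298/1.3253)^1.7544 = 1.4561^1.7544 ≈ 1.9333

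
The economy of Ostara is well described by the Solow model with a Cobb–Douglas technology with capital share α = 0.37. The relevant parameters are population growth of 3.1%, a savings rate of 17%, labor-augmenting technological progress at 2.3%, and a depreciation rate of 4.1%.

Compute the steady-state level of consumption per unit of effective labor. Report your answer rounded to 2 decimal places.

At the steady state, Δk = 0, so s·k^α = (n + g + δ)·k.
Dividing both sides by k: k^(1−α) = s / (n + g + δ).
k^0.63 = 0.17 / (0.031 + 0.023 + 0.041) = 0.17 / 0.095 = 1.7895
k* = 1.7895^(1/0.63) ≈ 2.5186
y* = (k*)^α = 2.5186^0.37 ≈ 1.4074
c* = (1 − s)·y* = (1 − 0.17) × 1.4074 ≈ 1.1681

c* ≈ 1.17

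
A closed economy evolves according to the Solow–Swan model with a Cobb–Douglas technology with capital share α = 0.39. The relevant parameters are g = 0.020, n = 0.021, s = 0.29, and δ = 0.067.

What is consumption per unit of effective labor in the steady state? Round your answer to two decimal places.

c* = 1.34

Steady state requires s·f(k) = (n + g + δ)·k, i.e. s·k^α = (n + g + δ)·k.
Dividing both sides by k: k^(1−α) = s / (n + g + δ).
k^0.61 = 0.29 / (0.021 + 0.020 + 0.067) = 0.29 / 0.108 = 2.6852
k* = 2.6852^(1/0.61) ≈ 5.0494
y* = (k*)^α = 5.0494^0.39 ≈ 1.8805
c* = (1 − s)·y* = (1 − 0.29) × 1.8805 ≈ 1.3352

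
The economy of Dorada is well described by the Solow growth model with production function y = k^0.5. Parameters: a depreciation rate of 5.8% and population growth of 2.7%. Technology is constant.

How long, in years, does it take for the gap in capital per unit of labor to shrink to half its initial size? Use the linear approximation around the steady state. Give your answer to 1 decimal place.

t_½ ≈ 16.3 years

Near the steady state the convergence rate is λ = (1 − α)(n + δ).
λ = (1 − 0.5) × 0.085 = 0.5 × 0.085 = 0.0425
Half-life = ln 2 / λ = 0.6931 / 0.0425 ≈ 16.31 years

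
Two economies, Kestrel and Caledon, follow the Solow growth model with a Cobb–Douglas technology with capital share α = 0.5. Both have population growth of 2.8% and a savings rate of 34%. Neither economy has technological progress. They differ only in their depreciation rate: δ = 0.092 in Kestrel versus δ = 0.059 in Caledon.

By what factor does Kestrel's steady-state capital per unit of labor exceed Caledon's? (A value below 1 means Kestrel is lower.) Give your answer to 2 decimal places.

ratio ≈ 0.53

Steady-state k* = [s/(n + δ)]^(1/(1−α)), so the ratio is [ (s_K/(n + δ)_K) / (s_C/(n + δ)_C) ]^2.
s_K/(n + δ)_K = 0.34/0.120 = 2.8333; s_C/(n + δ)_C = 0.34/0.087 = 3.9080.
Ratio = (2.8333/3.9080)^2 = 0.7250^2 ≈ 0.5256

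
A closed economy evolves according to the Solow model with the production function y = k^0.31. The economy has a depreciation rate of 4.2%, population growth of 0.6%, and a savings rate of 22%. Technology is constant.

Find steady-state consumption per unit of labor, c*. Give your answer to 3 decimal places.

At the steady state, Δk = 0, so s·k^α = (n + δ)·k.
Rearranging, k^(1−α) = s / (n + δ).
k^0.69 = 0.22 / (0.006 + 0.042) = 0.22 / 0.048 = 4.5833
k* = 4.5833^(1/0.69) ≈ 9.0830
y* = (k*)^α = 9.0830^0.31 ≈ 1.9818
c* = (1 − s)·y* = (1 − 0.22) × 1.9818 ≈ 1.5458

c* = 1.546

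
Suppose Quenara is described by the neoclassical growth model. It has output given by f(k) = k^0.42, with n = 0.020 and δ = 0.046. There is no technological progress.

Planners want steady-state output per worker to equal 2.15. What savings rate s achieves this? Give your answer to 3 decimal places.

At the steady state, Δk = 0, so s·k^α = (n + δ)·k.
Since y* = [s/(n + δ)]^(α/(1−α)), we have s/(n + δ) = (y*)^((1−α)/α) = 2.15^1.381 = 2.8780.
Therefore s = 2.8780 × (n + δ) = 2.8780 × 0.066 = 0.1899.

s ≈ 0.190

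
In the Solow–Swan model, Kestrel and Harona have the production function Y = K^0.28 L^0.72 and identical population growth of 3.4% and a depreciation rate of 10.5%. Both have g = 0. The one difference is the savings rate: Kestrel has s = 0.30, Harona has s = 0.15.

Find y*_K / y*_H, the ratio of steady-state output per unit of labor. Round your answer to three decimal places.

y*_K / y*_H ≈ 1.309

Steady-state y* = [s/(n + δ)]^(α/(1−α)), so the ratio is [ (s_K/(n + δ)_K) / (s_H/(n + δ)_H) ]^0.3889.
s_K/(n + δ)_K = 0.30/0.139 = 2.1583; s_H/(n + δ)_H = 0.15/0.139 = 1.0791.
Ratio = (2.1583/1.0791)^0.3889 = 2.0001^0.3889 ≈ 1.3094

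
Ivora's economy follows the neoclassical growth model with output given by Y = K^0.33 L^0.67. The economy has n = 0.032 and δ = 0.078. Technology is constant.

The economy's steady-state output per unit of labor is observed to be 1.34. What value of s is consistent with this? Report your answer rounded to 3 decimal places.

At the steady state, Δk = 0, so s·k^α = (n + δ)·k.
Since y* = [s/(n + δ)]^(α/(1−α)), we have s/(n + δ) = (y*)^((1−α)/α) = 1.34^2.0303 = 1.8116.
Therefore s = 1.8116 × (n + δ) = 1.8116 × 0.110 = 0.1993.

s ≈ 0.199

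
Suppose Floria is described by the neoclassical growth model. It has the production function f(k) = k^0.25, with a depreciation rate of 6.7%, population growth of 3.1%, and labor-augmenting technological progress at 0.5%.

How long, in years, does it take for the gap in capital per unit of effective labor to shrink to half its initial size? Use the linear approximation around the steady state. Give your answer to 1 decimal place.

Near the steady state the convergence rate is λ = (1 − α)(n + g + δ).
λ = (1 − 0.25) × 0.103 = 0.75 × 0.103 = 0.07725
Half-life = ln 2 / λ = 0.6931 / 0.07725 ≈ 8.97 years

t_½ ≈ 9.0 years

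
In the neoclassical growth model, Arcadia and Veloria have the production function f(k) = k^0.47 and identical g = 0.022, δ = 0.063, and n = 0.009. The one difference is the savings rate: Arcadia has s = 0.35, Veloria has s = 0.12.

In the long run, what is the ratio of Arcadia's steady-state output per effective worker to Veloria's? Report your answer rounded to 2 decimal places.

y*_A / y*_V ≈ 2.58

Steady-state y* = [s/(n + g + δ)]^(α/(1−α)), so the ratio is [ (s_A/(n + g + δ)_A) / (s_V/(n + g + δ)_V) ]^0.8868.
s_A/(n + g + δ)_A = 0.35/0.094 = 3.7234; s_V/(n + g + δ)_V = 0.12/0.094 = 1.2766.
Ratio = (3.7234/1.2766)^0.8868 = 2.9167^0.8868 ≈ 2.5838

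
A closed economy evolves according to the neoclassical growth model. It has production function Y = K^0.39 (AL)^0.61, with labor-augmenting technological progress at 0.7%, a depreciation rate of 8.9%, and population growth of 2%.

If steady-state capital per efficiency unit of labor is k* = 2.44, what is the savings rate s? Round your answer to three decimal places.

s ≈ 0.200

In steady state, investment equals break-even investment: s·k^α = (n + g + δ)·k.
So s / (n + g + δ) = (k*)^(1−α) = 2.44^0.61 = 1.7231.
Therefore s = 1.7231 × (n + g + δ) = 1.7231 × 0.116 = 0.1999.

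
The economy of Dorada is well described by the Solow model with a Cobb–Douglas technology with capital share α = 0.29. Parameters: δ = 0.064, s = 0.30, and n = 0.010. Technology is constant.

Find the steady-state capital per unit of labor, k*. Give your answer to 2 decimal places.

At the steady state, Δk = 0, so s·k^α = (n + δ)·k.
Dividing both sides by k: k^(1−α) = s / (n + δ).
k^0.71 = 0.30 / (0.010 + 0.064) = 0.30 / 0.074 = 4.0541
k* = 4.0541^(1/0.71) ≈ 7.1811

k* ≈ 7.18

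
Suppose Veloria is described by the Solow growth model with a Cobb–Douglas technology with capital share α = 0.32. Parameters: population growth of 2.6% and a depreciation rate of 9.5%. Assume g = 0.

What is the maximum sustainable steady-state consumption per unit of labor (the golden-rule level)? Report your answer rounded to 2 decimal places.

At the golden rule, f'(k) = n + δ, so α·k^(α−1) = n + δ and k_gold = (α/(n + δ))^(1/(1−α)).
k_gold = (0.32/0.121)^(1/0.68) = 2.6446^1.4706 ≈ 4.1795
c_gold = f(k_gold) − (n + δ)·k_gold = 1.5804 − 0.121×4.1795 ≈ 1.0747

c_gold ≈ 1.07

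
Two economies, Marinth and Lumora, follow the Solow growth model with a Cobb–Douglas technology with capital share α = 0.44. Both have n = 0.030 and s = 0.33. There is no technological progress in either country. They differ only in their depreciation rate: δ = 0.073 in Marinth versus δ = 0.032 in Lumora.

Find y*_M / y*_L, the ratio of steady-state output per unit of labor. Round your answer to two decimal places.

Steady-state y* = [s/(n + δ)]^(α/(1−α)), so the ratio is [ (s_M/(n + δ)_M) / (s_L/(n + δ)_L) ]^0.7857.
s_M/(n + δ)_M = 0.33/0.103 = 3.2039; s_L/(n + δ)_L = 0.33/0.062 = 5.3226.
Ratio = (3.2039/5.3226)^0.7857 = 0.6019^0.7857 ≈ 0.6711

y*_M / y*_L ≈ 0.67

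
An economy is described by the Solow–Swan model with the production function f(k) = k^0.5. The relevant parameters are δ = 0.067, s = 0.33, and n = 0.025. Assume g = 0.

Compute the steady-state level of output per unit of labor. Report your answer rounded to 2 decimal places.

y* = 3.59

In steady state, investment equals break-even investment: s·k^α = (n + δ)·k.
Dividing both sides by k: k^(1−α) = s / (n + δ).
k^0.5 = 0.33 / (0.025 + 0.067) = 0.33 / 0.092 = 3.5870
k* = 3.5870^(1/0.5) ≈ 12.8666
y* = (k*)^α = 12.8666^0.5 ≈ 3.5870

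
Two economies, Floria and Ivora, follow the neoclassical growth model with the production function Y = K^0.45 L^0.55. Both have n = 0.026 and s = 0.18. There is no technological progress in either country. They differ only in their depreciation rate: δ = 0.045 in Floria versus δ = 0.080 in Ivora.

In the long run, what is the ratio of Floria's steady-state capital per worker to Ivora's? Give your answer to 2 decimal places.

Steady-state k* = [s/(n + δ)]^(1/(1−α)), so the ratio is [ (s_F/(n + δ)_F) / (s_I/(n + δ)_I) ]^1.8182.
s_F/(n + δ)_F = 0.18/0.071 = 2.5352; s_I/(n + δ)_I = 0.18/0.106 = 1.6981.
Ratio = (2.5352/1.6981)^1.8182 = 1.4930^1.8182 ≈ 2.0724

k*_F / k*_I ≈ 2.07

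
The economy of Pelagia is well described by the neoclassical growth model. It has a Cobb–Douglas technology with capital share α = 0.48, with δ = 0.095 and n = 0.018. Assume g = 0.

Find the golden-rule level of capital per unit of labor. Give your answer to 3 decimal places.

The golden rule sets f'(k) = n + δ, i.e. α·k^(α−1) = n + δ.
So k^(1−α) = α / (n + δ) = 0.48 / 0.113 = 4.2478.
k_gold = 4.2478^(1/0.52) ≈ 16.1439

k_gold ≈ 16.144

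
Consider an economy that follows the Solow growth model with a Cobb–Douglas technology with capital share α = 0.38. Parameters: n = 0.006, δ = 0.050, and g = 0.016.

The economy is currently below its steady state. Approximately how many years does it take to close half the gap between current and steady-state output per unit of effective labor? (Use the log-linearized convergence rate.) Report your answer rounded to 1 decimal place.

Near the steady state the convergence rate is λ = (1 − α)(n + g + δ).
λ = (1 − 0.38) × 0.072 = 0.62 × 0.072 = 0.04464
Half-life = ln 2 / λ = 0.6931 / 0.04464 ≈ 15.53 years

t_½ ≈ 15.5 years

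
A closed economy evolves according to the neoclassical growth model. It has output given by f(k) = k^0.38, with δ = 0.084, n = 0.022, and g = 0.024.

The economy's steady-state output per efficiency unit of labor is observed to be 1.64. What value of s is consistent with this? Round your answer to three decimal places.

s ≈ 0.291

At the steady state, Δk = 0, so s·k^α = (n + g + δ)·k.
Since y* = [s/(n + g + δ)]^(α/(1−α)), we have s/(n + g + δ) = (y*)^((1−α)/α) = 1.64^1.6316 = 2.2415.
Therefore s = 2.2415 × (n + g + δ) = 2.2415 × 0.130 = 0.2914.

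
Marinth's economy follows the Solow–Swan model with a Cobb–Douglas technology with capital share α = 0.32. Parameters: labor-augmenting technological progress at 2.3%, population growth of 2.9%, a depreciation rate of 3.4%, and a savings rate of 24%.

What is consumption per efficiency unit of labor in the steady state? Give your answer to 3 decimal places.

c* ≈ 1.232

In steady state, investment equals break-even investment: s·k^α = (n + g + δ)·k.
Dividing both sides by k: k^(1−α) = s / (n + g + δ).
k^0.68 = 0.24 / (0.029 + 0.023 + 0.034) = 0.24 / 0.086 = 2.7907
k* = 2.7907^(1/0.68) ≈ 4.5234
y* = (k*)^α = 4.5234^0.32 ≈ 1.6209
c* = (1 − s)·y* = (1 − 0.24) × 1.6209 ≈ 1.2319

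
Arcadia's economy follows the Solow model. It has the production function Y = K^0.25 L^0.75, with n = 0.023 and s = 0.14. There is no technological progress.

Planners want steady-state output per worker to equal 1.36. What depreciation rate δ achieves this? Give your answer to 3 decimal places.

δ ≈ 0.033

Steady state requires s·f(k) = (n + δ)·k, i.e. s·k^α = (n + δ)·k.
Since y* = [s/(n + δ)]^(α/(1−α)), we have s/(n + δ) = (y*)^((1−α)/α) = 1.36^3 = 2.5155.
Therefore n + δ = s / 2.5155 = 0.14 / 2.5155 = 0.0557, so δ = 0.0557 − 0.023 = 0.0327.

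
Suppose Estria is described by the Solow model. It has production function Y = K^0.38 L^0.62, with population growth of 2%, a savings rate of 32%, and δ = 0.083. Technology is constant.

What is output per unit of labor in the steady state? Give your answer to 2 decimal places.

y* = 2.00

At the steady state, Δk = 0, so s·k^α = (n + δ)·k.
Dividing both sides by k: k^(1−α) = s / (n + δ).
k^0.62 = 0.32 / (0.020 + 0.083) = 0.32 / 0.103 = 3.1068
k* = 3.1068^(1/0.62) ≈ 6.2238
y* = (k*)^α = 6.2238^0.38 ≈ 2.0033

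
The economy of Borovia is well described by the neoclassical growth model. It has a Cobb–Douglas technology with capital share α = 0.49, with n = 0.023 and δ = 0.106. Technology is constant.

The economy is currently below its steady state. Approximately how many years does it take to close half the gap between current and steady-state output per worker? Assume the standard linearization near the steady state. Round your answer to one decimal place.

half-life ≈ 10.5 years

Near the steady state the convergence rate is λ = (1 − α)(n + δ).
λ = (1 − 0.49) × 0.129 = 0.51 × 0.129 = 0.06579
Half-life = ln 2 / λ = 0.6931 / 0.06579 ≈ 10.54 years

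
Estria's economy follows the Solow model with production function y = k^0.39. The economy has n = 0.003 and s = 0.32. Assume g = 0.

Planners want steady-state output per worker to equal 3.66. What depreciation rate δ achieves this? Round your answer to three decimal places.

In steady state, investment equals break-even investment: s·k^α = (n + δ)·k.
Since y* = [s/(n + δ)]^(α/(1−α)), we have s/(n + δ) = (y*)^((1−α)/α) = 3.66^1.5641 = 7.6092.
Therefore n + δ = s / 7.6092 = 0.32 / 7.6092 = 0.0421, so δ = 0.0421 − 0.003 = 0.0391.

δ ≈ 0.039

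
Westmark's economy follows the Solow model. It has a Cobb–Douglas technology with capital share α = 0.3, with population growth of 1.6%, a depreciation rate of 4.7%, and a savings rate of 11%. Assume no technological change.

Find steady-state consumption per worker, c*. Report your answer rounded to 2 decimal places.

At the steady state, Δk = 0, so s·k^α = (n + δ)·k.
Rearranging, k^(1−α) = s / (n + δ).
k^0.7 = 0.11 / (0.016 + 0.047) = 0.11 / 0.063 = 1.7460
k* = 1.7460^(1/0.7) ≈ 2.2171
y* = (k*)^α = 2.2171^0.3 ≈ 1.2698
c* = (1 − s)·y* = (1 − 0.11) × 1.2698 ≈ 1.1301

c* ≈ 1.13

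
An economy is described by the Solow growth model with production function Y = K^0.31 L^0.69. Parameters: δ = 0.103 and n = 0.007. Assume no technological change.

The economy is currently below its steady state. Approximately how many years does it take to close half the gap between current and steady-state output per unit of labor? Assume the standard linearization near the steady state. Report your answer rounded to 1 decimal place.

half-life ≈ 9.1 years

Near the steady state the convergence rate is λ = (1 − α)(n + δ).
λ = (1 − 0.31) × 0.110 = 0.69 × 0.110 = 0.0759
Half-life = ln 2 / λ = 0.6931 / 0.0759 ≈ 9.13 years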